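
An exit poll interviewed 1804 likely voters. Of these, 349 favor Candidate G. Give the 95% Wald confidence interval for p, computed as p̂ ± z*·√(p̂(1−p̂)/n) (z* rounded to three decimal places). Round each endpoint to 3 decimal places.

Sample proportion p̂ = 349/1804 = 0.19346.
SE = √(p̂(1−p̂)/n) = √(0.156033/1804) = 0.009300.
For 95% confidence, z* = 1.960.
Margin = 1.960·0.009300 = 0.01823.
So the interval runs from 0.175 to 0.212.

(0.175, 0.212)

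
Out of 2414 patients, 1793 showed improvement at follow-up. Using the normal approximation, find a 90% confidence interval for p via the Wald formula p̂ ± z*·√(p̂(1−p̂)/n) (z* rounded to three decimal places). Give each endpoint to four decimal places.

The sample proportion is 1793/2414 = 0.74275.
SE(p̂) = √(0.74275·0.25725/2414) = 0.008897.
For 90% confidence, z* = 1.645.
Margin of error: 1.645 × 0.008897 = 0.01464.
Interval: 0.74275 ± 0.01464 → (0.7281, 0.7574).

(0.7281, 0.7574)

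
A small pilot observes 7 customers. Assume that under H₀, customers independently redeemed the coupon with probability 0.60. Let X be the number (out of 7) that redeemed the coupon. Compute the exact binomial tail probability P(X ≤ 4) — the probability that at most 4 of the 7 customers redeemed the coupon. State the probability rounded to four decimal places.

X is binomial with n = 7 and p = 0.60.
P(X ≤ 4) = Σ_{j=0}^{4} C(7,j)·0.60^j·0.40^{7−j}.
= 0.001638 + 0.017203 + 0.077414 + 0.193536 + 0.290304 = 0.5801.

P = 0.5801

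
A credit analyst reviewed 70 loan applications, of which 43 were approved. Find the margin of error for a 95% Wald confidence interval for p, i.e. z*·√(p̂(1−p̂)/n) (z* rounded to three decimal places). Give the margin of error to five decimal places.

With x = 43 successes in n = 70, p̂ = 0.61429.
SE(p̂) = √(0.61429·0.38571/70) = 0.058179.
z* = 1.960 at the 95% level.
So ME = 0.11403.

ME = 0.11403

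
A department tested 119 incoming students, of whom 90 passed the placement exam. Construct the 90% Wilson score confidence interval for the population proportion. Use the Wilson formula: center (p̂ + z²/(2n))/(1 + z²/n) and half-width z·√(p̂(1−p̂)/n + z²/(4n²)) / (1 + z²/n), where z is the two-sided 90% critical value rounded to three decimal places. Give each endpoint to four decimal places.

Here p̂ = 90/119 = 0.75630 and z = 1.645 (z² = 2.706025).
1 + z²/n = 1.022740.
Adjusted center: (0.75630 + z²/(2n))/1.022740 = 0.75060.
Radicand: p̂(1−p̂)/n + z²/(4n²) = 0.001548815 + 0.000047772 = 0.001596587.
Half-width = 1.645·√0.001596587/1.022740 = 0.06427.
So the interval runs from 0.6863 to 0.8149.

(0.6863, 0.8149)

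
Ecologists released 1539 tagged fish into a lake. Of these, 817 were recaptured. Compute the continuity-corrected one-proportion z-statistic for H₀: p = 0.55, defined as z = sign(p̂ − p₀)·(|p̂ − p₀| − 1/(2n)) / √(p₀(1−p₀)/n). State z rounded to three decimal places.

z = -1.483

With x = 817 successes in n = 1539, p̂ = 0.53086. p̂ − p₀ = -0.019136.
Continuity correction 1/(2n) = 1/3078 = 0.000325.
Corrected numerator: |-0.019136| − 0.000325 = 0.018811.
Under H₀, SE = √(p₀(1−p₀)/n) = √(0.55·0.45/1539) = √0.000160819 = 0.012681.
z = (−)0.018811/0.012681 = -1.483.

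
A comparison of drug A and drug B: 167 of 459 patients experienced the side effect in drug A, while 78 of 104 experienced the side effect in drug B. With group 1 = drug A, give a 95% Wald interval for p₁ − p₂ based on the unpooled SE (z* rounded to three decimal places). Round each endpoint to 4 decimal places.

p̂₁ = 167/459 = 0.36383, p̂₂ = 78/104 = 0.75000; p̂₁ − p̂₂ = -0.38617.
SE = √(0.000504268 + 0.001802885) = √0.002307153 = 0.048033.
For 95% confidence, z* = 1.960. Margin of error = 0.09414.
So the interval runs from -0.4803 to -0.2920.

(-0.4803, -0.2920)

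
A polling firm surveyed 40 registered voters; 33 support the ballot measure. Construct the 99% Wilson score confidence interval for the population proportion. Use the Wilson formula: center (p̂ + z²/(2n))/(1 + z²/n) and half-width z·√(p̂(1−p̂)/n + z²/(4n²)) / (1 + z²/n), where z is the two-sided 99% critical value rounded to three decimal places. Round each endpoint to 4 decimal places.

Here p̂ = 33/40 = 0.82500 and z = 2.576 (z² = 6.635776).
1 + z²/n = 1.165894.
Adjusted center: (0.82500 + z²/(2n))/1.165894 = 0.77876.
Radicand: p̂(1−p̂)/n + z²/(4n²) = 0.003609375 + 0.001036840 = 0.004646215.
Half-width = 2.576·√0.004646215/1.165894 = 0.15060.
Interval: 0.77876 ± 0.15060 → (0.6282, 0.9294).

(0.6282, 0.9294)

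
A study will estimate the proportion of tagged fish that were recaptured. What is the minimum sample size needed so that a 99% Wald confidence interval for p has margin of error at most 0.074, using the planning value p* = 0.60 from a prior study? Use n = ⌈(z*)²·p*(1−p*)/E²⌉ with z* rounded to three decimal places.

n = 291

The 99% critical value is z* = 2.576.
p*(1−p*) = 0.60·0.40 = 0.2400.
Required n before rounding: 6.635776 × 0.2400 / 0.074² = 290.830.
Rounding up, n = 291.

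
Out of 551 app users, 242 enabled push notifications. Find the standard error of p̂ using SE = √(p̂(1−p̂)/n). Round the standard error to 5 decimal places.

Sample proportion p̂ = 242/551 = 0.43920.
p̂(1−p̂) = 0.43920·0.56080 = 0.246303.
SE = √(0.246303/551) = √0.000447011 = 0.02114.

SE = 0.02114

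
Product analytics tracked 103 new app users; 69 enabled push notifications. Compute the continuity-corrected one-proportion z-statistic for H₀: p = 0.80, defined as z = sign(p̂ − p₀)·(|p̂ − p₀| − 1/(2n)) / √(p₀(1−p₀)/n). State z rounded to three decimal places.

The sample proportion is 69/103 = 0.66990. p̂ − p₀ = -0.130097.
Continuity correction 1/(2n) = 1/206 = 0.004854.
Corrected numerator: |-0.130097| − 0.004854 = 0.125243.
Null standard error: √(0.80·0.20/103) = √0.001553398 = 0.039413.
z = (−)0.125243/0.039413 = -3.178.

z = -3.178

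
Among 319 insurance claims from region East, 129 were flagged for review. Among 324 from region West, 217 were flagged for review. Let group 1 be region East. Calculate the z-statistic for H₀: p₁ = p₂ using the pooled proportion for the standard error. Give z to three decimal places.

Sample proportions: p̂₁ = 129/319 = 0.40439 and p̂₂ = 217/324 = 0.66975.
Pooled p̂ = (129+217)/(319+324) = 346/643 = 0.53810.
Pooled SE = √[0.2485482·0.00622122] ≈ 0.039323.
z = (p̂₁ − p̂₂)/SE = (0.40439 − 0.66975)/0.039323 = -0.26536/0.039323 = -6.748.

z = -6.748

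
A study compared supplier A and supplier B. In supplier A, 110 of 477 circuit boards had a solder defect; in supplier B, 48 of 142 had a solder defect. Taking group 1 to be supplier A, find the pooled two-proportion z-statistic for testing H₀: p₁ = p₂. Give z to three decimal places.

p̂₁ = 110/477 = 0.23061, p̂₂ = 48/142 = 0.33803.
Pooled p̂ = (110+48)/(477+142) = 158/619 = 0.25525.
SE = √[p̂(1−p̂)(1/n₁+1/n₂)] = √[0.25525·0.74475·(1/477+1/142)] ≈ 0.041680.
z = -0.10742/0.041680 = -2.577.

z = -2.577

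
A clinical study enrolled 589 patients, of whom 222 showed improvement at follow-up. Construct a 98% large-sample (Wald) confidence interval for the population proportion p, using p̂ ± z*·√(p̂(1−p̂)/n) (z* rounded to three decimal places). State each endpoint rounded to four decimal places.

The sample proportion is 222/589 = 0.37691.
SE = √(p̂(1−p̂)/n) = √(0.234849/589) = 0.019968.
For 98% confidence, z* = 2.326.
Margin of error: 2.326 × 0.019968 = 0.04645.
So the interval runs from 0.3305 to 0.4234.

(0.3305, 0.4234)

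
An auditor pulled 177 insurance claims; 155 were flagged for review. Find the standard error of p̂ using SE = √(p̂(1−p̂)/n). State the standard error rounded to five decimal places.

Sample proportion p̂ = 155/177 = 0.87571.
p̂(1−p̂) = 0.108842.
SE = √(0.108842/177) = √0.000614927 = 0.02480.

SE = 0.02480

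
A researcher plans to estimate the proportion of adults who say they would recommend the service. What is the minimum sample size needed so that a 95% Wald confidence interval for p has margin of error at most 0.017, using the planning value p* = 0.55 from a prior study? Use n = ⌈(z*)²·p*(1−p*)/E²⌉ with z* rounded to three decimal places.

The 95% critical value is z* = 1.960.
p*(1−p*) = 0.2475.
Required n before rounding: 3.841600 × 0.2475 / 0.017² = 3289.952.
Rounding up, n = 3290.

n = 3290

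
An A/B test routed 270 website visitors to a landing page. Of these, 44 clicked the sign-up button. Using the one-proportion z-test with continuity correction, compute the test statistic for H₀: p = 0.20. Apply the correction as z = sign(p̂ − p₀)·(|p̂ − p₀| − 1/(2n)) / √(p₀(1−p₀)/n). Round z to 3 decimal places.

z = -1.445

With x = 44 successes in n = 270, p̂ = 0.16296. p̂ − p₀ = -0.037037.
1/(2n) = 0.001852.
Corrected numerator: |-0.037037| − 0.001852 = 0.035185.
SE₀ = √(0.20·0.80/270) = 0.024343.
z = (−)0.035185/0.024343 = -1.445.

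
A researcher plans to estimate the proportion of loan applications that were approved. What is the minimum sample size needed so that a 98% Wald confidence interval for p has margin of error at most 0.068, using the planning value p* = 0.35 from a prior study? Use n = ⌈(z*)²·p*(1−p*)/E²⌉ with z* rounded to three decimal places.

z* = 2.326 at the 98% level.
p*(1−p*) = 0.2275.
(z*)²·p*(1−p*)/E² = 5.410276·0.2275/0.004624 = 266.185.
⌈266.185⌉ = 267.

n = 267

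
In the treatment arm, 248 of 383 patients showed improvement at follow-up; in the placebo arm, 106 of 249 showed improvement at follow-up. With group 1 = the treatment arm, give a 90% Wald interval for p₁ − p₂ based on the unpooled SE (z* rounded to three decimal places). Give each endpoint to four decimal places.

p̂₁ = 0.64752, p̂₂ = 0.42570, so the observed difference is 0.22182.
Unpooled SE = √(p̂₁(1−p̂₁)/n₁ + p̂₂(1−p̂₂)/n₂) = √(0.000595922 + 0.000981847) = 0.039721.
The 90% critical value is z* = 1.645. Margin of error = 0.06534.
CI: 0.22182 ± 0.06534 = (0.1565, 0.2872).

(0.1565, 0.2872)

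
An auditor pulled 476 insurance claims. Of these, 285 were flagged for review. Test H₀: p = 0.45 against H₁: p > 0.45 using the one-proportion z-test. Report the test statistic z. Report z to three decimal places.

The sample proportion is 285/476 = 0.59874.
Under H₀, SE = √(p₀(1−p₀)/n) = √(0.45·0.55/476) = √0.000519958 = 0.022803.
z = (0.59874 − 0.45)/0.022803 = 0.14874/0.022803 = 6.523.

z = 6.523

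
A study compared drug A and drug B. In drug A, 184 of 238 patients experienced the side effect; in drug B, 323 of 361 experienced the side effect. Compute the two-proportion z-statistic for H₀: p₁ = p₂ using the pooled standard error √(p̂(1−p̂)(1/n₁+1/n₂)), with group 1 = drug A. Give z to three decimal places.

z = -4.040

p̂₁ = 184/238 = 0.77311, p̂₂ = 323/361 = 0.89474.
Pooling: p̂ = 507/599 = 0.84641.
SE = √[p̂(1−p̂)(1/n₁+1/n₂)] = √[0.84641·0.15359·(1/238+1/361)] ≈ 0.030105.
z = (p̂₁ − p̂₂)/SE = (0.77311 − 0.89474)/0.030105 = -0.12163/0.030105 = -4.040.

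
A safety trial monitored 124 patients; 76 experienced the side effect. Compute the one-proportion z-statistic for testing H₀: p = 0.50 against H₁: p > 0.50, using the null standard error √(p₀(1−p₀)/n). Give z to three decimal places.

Sample proportion p̂ = 76/124 = 0.61290.
Under H₀, SE = √(p₀(1−p₀)/n) = √(0.50·0.50/124) = √0.002016129 = 0.044901.
z = (0.61290 − 0.50)/0.044901 = 0.11290/0.044901 = 2.514.

z = 2.514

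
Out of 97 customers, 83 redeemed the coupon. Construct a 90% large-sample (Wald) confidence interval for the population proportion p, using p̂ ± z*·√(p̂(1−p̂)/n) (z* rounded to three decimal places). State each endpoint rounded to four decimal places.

p̂ = 83/97 = 0.85567.
SE = √(p̂(1−p̂)/n) = √(0.123499/97) = 0.035682.
The 90% critical value is z* = 1.645.
Margin = 1.645·0.035682 = 0.05870.
So the interval runs from 0.7970 to 0.9144.

(0.7970, 0.9144)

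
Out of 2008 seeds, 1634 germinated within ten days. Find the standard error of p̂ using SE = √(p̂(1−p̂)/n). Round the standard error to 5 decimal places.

SE = 0.00869

Sample proportion p̂ = 1634/2008 = 0.81375.
p̂(1−p̂) = 0.81375·0.18625 = 0.151561.
SE = √(0.151561/2008) = 0.00869.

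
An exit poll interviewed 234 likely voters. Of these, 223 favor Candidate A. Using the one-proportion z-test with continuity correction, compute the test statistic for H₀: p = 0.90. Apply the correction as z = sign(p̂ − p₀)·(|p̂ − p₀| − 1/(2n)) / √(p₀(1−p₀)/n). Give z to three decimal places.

z = 2.593

With x = 223 successes in n = 234, p̂ = 0.95299. p̂ − p₀ = 0.052991.
1/(2n) = 0.002137.
Corrected numerator: |0.052991| − 0.002137 = 0.050854.
Null standard error: √(0.90·0.10/234) = √0.000384615 = 0.019612.
z = (+)0.050854/0.019612 = 2.593.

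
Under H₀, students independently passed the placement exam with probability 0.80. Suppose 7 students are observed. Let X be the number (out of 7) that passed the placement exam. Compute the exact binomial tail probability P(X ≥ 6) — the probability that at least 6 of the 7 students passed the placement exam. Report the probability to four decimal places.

P = 0.5767

X ~ Binomial(n=7, p=0.80).
P(X ≥ 6) = C(7,6)·0.80^6·0.20^1 + C(7,7)·0.80^7·0.20^0.
= 0.367002 + 0.209715 = 0.5767.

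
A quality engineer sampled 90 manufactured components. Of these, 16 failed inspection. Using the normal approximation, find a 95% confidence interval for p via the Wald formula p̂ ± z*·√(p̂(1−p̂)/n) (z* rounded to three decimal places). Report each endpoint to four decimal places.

The sample proportion is 16/90 = 0.17778.
Standard error of p̂: √(0.146173/90) = √0.001624143 = 0.040301.
The 95% critical value is z* = 1.960.
Margin of error: 1.960 × 0.040301 = 0.07899.
So the interval runs from 0.0988 to 0.2568.

(0.0988, 0.2568)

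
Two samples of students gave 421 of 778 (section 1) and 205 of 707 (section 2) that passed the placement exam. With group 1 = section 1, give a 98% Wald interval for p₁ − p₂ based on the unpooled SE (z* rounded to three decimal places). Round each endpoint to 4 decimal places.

p̂₁ = 0.54113, p̂₂ = 0.28996, so the observed difference is 0.25117.
SE = √(0.000319162 + 0.000291205) = √0.000610367 = 0.024706.
For 98% confidence, z* = 2.326. Margin of error = 0.05747.
Interval: 0.25117 ± 0.05747 → (0.1937, 0.3086).

(0.1937, 0.3086)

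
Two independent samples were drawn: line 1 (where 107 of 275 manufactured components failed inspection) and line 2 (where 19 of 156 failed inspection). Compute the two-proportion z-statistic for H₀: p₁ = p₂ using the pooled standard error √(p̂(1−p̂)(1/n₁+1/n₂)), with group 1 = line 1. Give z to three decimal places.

p̂₁ = 107/275 = 0.38909, p̂₂ = 19/156 = 0.12179.
Pooling: p̂ = 126/431 = 0.29234.
Pooled SE = √[0.2068787·0.01004662] ≈ 0.045590.
z = 0.26730/0.045590 = 5.863.

z = 5.863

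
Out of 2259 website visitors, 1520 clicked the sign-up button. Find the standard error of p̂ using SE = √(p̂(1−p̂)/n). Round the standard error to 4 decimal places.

p̂ = 1520/2259 = 0.67286.
p̂(1−p̂) = 0.67286·0.32714 = 0.220119.
SE = √(0.220119/2259) = √0.000097441 = 0.0099.

SE = 0.0099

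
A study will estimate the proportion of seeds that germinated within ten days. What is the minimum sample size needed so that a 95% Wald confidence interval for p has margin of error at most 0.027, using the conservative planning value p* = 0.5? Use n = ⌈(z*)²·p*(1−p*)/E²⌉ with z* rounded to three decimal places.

n = 1318

z* = 1.960 at the 95% level.
p*(1−p*) = 0.2500.
(z*)²·p*(1−p*)/E² = 3.841600·0.2500/0.000729 = 1317.421.
Rounding up, n = 1318.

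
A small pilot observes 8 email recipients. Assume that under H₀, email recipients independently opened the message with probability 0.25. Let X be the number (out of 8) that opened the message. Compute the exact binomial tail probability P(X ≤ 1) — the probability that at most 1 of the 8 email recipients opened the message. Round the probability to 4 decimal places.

X ~ Binomial(n=8, p=0.25).
P(X ≤ 1) = C(8,0)·0.25^0·0.75^8 + C(8,1)·0.25^1·0.75^7.
= 0.100113 + 0.266968 = 0.3671.

P = 0.3671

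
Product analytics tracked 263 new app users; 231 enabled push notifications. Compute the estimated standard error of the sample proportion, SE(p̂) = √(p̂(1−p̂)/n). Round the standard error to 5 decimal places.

Sample proportion p̂ = 231/263 = 0.87833.
p̂(1−p̂) = 0.87833·0.12167 = 0.106866.
Dividing by n and taking the root: √0.000406335 = 0.02016.

SE = 0.02016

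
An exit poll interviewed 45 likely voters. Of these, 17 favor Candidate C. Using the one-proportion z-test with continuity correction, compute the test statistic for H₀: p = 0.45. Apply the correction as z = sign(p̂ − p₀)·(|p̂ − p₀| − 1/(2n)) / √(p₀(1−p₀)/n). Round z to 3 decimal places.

Sample proportion p̂ = 17/45 = 0.37778. p̂ − p₀ = -0.072222.
1/(2n) = 0.011111.
Corrected numerator: |-0.072222| − 0.011111 = 0.061111.
Null standard error: √(0.45·0.55/45) = √0.005500000 = 0.074162.
z = (−)0.061111/0.074162 = -0.824.

z = -0.824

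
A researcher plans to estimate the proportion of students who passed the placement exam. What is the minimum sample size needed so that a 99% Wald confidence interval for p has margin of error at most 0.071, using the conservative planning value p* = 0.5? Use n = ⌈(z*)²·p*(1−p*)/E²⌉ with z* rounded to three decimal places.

n = 330

For 99% confidence, z* = 2.576.
p*(1−p*) = 0.2500.
Required n before rounding: 6.635776 × 0.2500 / 0.071² = 329.090.
Rounding up, n = 330.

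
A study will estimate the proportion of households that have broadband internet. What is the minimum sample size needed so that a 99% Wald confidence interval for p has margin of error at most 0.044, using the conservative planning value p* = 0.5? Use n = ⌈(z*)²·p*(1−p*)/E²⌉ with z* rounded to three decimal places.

The 99% critical value is z* = 2.576.
p*(1−p*) = 0.50·0.50 = 0.2500.
(z*)²·p*(1−p*)/E² = 6.635776·0.2500/0.001936 = 856.893.
⌈856.893⌉ = 857.

n = 857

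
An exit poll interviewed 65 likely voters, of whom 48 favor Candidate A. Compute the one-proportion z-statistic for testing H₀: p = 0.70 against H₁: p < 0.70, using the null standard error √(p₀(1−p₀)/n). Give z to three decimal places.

z = 0.677

The sample proportion is 48/65 = 0.73846.
Under H₀, SE = √(p₀(1−p₀)/n) = √(0.70·0.30/65) = √0.003230769 = 0.056840.
Test statistic: z = 0.03846/0.056840 = 0.677.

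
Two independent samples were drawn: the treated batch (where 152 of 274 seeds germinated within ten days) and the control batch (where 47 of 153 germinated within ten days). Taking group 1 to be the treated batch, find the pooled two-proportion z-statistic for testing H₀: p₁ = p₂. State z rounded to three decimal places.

z = 4.917

Sample proportions: p̂₁ = 152/274 = 0.55474 and p̂₂ = 47/153 = 0.30719.
Pooled p̂ = (152+47)/(274+153) = 199/427 = 0.46604.
Pooled SE = √[0.2488469·0.01018558] ≈ 0.050345.
z = 0.24755/0.050345 = 4.917.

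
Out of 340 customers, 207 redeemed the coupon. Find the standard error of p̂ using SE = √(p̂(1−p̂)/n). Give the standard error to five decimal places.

Sample proportion p̂ = 207/340 = 0.60882.
p̂(1−p̂) = 0.60882·0.39118 = 0.238158.
SE = √(0.238158/340) = 0.02647.

SE = 0.02647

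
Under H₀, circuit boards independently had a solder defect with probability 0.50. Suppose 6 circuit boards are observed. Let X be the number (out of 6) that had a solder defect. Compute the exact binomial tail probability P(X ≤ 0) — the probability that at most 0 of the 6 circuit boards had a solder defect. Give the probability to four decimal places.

X ~ Binomial(n=6, p=0.50).
P(X ≤ 0) = C(6,0)·0.50^0·0.50^6.
= 0.015625 = 0.0156.

P = 0.0156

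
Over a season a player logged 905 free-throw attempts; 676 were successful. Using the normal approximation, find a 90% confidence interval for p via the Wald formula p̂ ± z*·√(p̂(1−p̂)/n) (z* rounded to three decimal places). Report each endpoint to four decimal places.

(0.7232, 0.7707)

p̂ = 676/905 = 0.74696.
SE = √(p̂(1−p̂)/n) = √(0.189010/905) = 0.014452.
The 90% critical value is z* = 1.645.
Margin = 1.645·0.014452 = 0.02377.
So the interval runs from 0.7232 to 0.7707.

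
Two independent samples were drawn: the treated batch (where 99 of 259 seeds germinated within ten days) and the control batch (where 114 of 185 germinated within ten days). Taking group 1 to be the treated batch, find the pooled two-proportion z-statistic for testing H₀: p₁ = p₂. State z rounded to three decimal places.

z = -4.865

p̂₁ = 99/259 = 0.38224, p̂₂ = 114/185 = 0.61622.
Pooled p̂ = (99+114)/(259+185) = 213/444 = 0.47973.
Pooled SE = √[0.2495891·0.00926641] ≈ 0.048092.
z = -0.23398/0.048092 = -4.865.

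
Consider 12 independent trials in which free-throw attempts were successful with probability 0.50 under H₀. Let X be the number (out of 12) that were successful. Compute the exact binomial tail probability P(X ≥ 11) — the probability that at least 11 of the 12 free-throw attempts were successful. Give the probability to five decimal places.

X ~ Binomial(n=12, p=0.50).
P(X ≥ 11) = C(12,11)·0.50^11·0.50^1 + C(12,12)·0.50^12·0.50^0.
= 0.002930 + 0.000244 = 0.00317.

P = 0.00317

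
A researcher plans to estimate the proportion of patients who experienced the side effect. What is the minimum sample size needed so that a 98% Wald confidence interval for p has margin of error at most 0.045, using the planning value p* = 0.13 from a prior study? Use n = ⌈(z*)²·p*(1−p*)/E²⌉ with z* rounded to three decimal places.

z* = 2.326 at the 98% level.
p*(1−p*) = 0.1131.
(z*)²·p*(1−p*)/E² = 5.410276·0.1131/0.002025 = 302.174.
Rounding up, n = 303.

n = 303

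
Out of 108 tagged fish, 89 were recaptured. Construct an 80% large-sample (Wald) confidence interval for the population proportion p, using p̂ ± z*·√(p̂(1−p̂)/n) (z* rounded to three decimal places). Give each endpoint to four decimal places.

(0.7771, 0.8710)

The sample proportion is 89/108 = 0.82407.
Standard error of p̂: √(0.144976/108) = √0.001342370 = 0.036638.
z* = 1.282 at the 80% level.
Margin of error: 1.282 × 0.036638 = 0.04697.
CI: 0.82407 ± 0.04697 = (0.7771, 0.8710).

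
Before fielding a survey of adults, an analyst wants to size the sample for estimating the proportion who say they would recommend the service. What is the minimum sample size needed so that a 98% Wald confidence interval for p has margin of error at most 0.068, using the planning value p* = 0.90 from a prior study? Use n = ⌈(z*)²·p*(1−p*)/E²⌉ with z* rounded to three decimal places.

n = 106

z* = 2.326 at the 98% level.
p*(1−p*) = 0.90·0.10 = 0.0900.
(z*)²·p*(1−p*)/E² = 5.410276·0.0900/0.004624 = 105.304.
⌈105.304⌉ = 106.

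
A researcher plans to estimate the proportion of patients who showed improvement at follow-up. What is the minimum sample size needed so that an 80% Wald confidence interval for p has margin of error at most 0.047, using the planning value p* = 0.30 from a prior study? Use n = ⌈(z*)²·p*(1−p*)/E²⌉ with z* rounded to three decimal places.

n = 157

z* = 1.282 at the 80% level.
p*(1−p*) = 0.2100.
(z*)²·p*(1−p*)/E² = 1.643524·0.2100/0.002209 = 156.243.
Rounding up, n = 157.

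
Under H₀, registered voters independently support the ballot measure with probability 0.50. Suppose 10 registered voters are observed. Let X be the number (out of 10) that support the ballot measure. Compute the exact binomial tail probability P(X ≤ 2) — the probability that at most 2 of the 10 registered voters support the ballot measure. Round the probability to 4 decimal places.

P = 0.0547

X ~ Binomial(n=10, p=0.50).
P(X ≤ 2) = C(10,0)·0.50^0·0.50^10 + C(10,1)·0.50^1·0.50^9 + C(10,2)·0.50^2·0.50^8.
= 0.000977 + 0.009766 + 0.043945 = 0.0547.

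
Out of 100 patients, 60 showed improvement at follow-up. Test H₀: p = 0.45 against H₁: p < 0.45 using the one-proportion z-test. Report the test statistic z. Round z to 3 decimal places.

z = 3.015

p̂ = 60/100 = 0.60000.
SE₀ = √(0.45·0.55/100) = 0.049749.
z = (0.60000 − 0.45)/0.049749 = 0.15000/0.049749 = 3.015.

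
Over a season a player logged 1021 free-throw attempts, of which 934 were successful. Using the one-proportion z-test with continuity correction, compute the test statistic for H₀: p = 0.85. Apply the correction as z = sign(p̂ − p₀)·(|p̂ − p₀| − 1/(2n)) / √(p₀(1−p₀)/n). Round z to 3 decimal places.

z = 5.754

The sample proportion is 934/1021 = 0.91479. p̂ − p₀ = 0.064789.
Continuity correction 1/(2n) = 1/2042 = 0.000490.
Corrected numerator: |0.064789| − 0.000490 = 0.064299.
Under H₀, SE = √(p₀(1−p₀)/n) = √(0.85·0.15/1021) = √0.000124878 = 0.011175.
z = +0.064299/0.011175 = 5.754.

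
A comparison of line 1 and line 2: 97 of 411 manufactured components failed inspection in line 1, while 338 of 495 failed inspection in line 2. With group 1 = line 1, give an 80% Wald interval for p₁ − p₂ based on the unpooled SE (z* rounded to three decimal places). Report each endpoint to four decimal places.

(-0.4848, -0.4089)

p̂₁ = 97/411 = 0.23601, p̂₂ = 338/495 = 0.68283; p̂₁ − p̂₂ = -0.44682.
SE = √(0.000438708 + 0.000437523) = √0.000876231 = 0.029601.
The 80% critical value is z* = 1.282. Margin of error = 0.03795.
So the interval runs from -0.4848 to -0.4089.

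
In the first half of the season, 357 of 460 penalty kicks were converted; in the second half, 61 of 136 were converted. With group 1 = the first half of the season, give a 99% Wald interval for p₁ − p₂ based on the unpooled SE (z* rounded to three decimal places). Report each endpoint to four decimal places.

p̂₁ = 357/460 = 0.77609, p̂₂ = 61/136 = 0.44853; p̂₁ − p̂₂ = 0.32756.
SE = √(0.000377774 + 0.001818756) = √0.002196530 = 0.046867.
For 99% confidence, z* = 2.576. Margin of error = 0.12073.
Interval: 0.32756 ± 0.12073 → (0.2068, 0.4483).

(0.2068, 0.4483)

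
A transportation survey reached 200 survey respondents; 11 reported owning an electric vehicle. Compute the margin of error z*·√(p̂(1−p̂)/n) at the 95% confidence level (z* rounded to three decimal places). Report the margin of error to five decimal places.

p̂ = 11/200 = 0.05500.
SE = √(p̂(1−p̂)/n) = √(0.051975/200) = 0.016121.
For 95% confidence, z* = 1.960.
Margin of error = z*·SE = 1.960 × 0.016121 = 0.03160.

ME = 0.03160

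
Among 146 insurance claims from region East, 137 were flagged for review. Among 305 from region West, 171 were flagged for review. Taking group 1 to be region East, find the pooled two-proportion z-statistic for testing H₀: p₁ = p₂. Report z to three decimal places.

p̂₁ = 137/146 = 0.93836, p̂₂ = 171/305 = 0.56066.
Pooling: p̂ = 308/451 = 0.68293.
SE = √[p̂(1−p̂)(1/n₁+1/n₂)] = √[0.68293·0.31707·(1/146+1/305)] ≈ 0.046830.
z = 0.37770/0.046830 = 8.065.

z = 8.065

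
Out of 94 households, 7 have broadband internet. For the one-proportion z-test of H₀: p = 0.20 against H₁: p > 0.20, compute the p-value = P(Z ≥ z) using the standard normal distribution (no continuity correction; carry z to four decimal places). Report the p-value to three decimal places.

The sample proportion is 7/94 = 0.07447.
SE₀ = √(0.20·0.80/94) = 0.041257.
z = (p̂ − p₀)/SE = (7/94 − 0.20)/0.041257 ≈ -3.0427.
p-value = P(Z ≥ z) with z = -3.0427 → 0.999.

p-value = 0.999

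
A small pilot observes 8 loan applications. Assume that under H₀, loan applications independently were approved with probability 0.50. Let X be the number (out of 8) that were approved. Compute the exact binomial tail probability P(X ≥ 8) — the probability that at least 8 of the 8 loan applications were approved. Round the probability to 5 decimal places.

P = 0.00391

X is binomial with n = 8 and p = 0.50.
P(X ≥ 8) = C(8,8)·0.50^8·0.50^0.
= 0.003906 = 0.00391.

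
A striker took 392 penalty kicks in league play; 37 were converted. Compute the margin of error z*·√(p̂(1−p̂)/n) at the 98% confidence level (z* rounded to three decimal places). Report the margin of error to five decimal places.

Sample proportion p̂ = 37/392 = 0.09439.
SE = √(p̂(1−p̂)/n) = √(0.085479/392) = 0.014767.
For 98% confidence, z* = 2.326.
ME = 2.326·0.014767 = 0.03435.

ME = 0.03435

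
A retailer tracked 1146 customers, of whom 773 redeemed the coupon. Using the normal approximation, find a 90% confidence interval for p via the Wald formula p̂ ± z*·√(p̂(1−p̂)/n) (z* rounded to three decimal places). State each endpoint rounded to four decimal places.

With x = 773 successes in n = 1146, p̂ = 0.67452.
SE = √(p̂(1−p̂)/n) = √(0.219543/1146) = 0.013841.
The 90% critical value is z* = 1.645.
Margin of error: 1.645 × 0.013841 = 0.02277.
So the interval runs from 0.6518 to 0.6973.

(0.6518, 0.6973)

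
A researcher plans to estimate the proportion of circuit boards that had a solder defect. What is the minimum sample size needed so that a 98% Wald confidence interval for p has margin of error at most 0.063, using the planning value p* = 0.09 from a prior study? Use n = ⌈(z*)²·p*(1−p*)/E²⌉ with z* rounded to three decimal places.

The 98% critical value is z* = 2.326.
p*(1−p*) = 0.0819.
(z*)²·p*(1−p*)/E² = 5.410276·0.0819/0.003969 = 111.641.
⌈111.641⌉ = 112.

n = 112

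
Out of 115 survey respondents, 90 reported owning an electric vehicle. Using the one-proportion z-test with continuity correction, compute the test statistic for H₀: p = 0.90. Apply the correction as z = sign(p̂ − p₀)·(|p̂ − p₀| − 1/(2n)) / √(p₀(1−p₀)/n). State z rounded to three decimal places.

z = -4.041

p̂ = 90/115 = 0.78261. p̂ − p₀ = -0.117391.
1/(2n) = 0.004348.
Corrected numerator: |-0.117391| − 0.004348 = 0.113043.
Null standard error: √(0.90·0.10/115) = √0.000782609 = 0.027975.
z = (−)0.113043/0.027975 = -4.041.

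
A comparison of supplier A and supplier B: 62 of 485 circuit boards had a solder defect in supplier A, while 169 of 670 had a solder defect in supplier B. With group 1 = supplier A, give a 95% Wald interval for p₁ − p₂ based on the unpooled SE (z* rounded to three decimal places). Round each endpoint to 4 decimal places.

(-0.1687, -0.0801)

p̂₁ = 0.12784, p̂₂ = 0.25224, so the observed difference is -0.12440.
Unpooled SE = √(p̂₁(1−p̂₁)/n₁ + p̂₂(1−p̂₂)/n₂) = √(0.000229883 + 0.000281514) = 0.022614.
For 95% confidence, z* = 1.960. Margin of error = 0.04432.
CI: -0.12440 ± 0.04432 = (-0.1687, -0.0801).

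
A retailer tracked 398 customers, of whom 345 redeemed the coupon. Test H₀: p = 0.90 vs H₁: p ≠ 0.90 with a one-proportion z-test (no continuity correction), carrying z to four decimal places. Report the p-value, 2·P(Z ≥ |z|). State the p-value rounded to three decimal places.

p-value = 0.027

With x = 345 successes in n = 398, p̂ = 0.86683.
Null standard error: √(0.90·0.10/398) = √0.000226131 = 0.015038.
z = (p̂ − p₀)/SE = (345/398 − 0.90)/0.015038 ≈ -2.2055.
p-value = 2·P(Z ≥ |z|) with z = -2.2055 → 0.027.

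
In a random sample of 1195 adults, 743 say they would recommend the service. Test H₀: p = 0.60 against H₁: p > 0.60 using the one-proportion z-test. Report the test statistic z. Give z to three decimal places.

Sample proportion p̂ = 743/1195 = 0.62176.
SE₀ = √(0.60·0.40/1195) = 0.014172.
z = (0.62176 − 0.60)/0.014172 = 0.02176/0.014172 = 1.535.

z = 1.535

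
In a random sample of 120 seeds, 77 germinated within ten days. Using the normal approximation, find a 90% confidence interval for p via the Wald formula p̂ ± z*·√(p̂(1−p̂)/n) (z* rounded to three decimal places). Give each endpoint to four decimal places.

(0.5697, 0.7137)

p̂ = 77/120 = 0.64167.
SE(p̂) = √(0.64167·0.35833/120) = 0.043773.
The 90% critical value is z* = 1.645.
Margin = 1.645·0.043773 = 0.07201.
So the interval runs from 0.5697 to 0.7137.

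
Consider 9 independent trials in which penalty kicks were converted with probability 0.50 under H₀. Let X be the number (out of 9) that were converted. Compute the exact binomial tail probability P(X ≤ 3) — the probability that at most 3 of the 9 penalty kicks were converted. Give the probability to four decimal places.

X is binomial with n = 9 and p = 0.50.
P(X ≤ 3) = C(9,0)·0.50^0·0.50^9 + C(9,1)·0.50^1·0.50^8 + C(9,2)·0.50^2·0.50^7 + C(9,3)·0.50^3·0.50^6.
= 0.001953 + 0.017578 + 0.070312 + 0.164062 = 0.2539.

P = 0.2539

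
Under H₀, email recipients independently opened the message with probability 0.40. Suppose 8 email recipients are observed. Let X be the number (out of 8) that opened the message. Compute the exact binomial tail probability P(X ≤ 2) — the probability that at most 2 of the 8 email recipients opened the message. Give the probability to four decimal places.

X is binomial with n = 8 and p = 0.40.
P(X ≤ 2) = C(8,0)·0.40^0·0.60^8 + C(8,1)·0.40^1·0.60^7 + C(8,2)·0.40^2·0.60^6.
= 0.016796 + 0.089580 + 0.209019 = 0.3154.

P = 0.3154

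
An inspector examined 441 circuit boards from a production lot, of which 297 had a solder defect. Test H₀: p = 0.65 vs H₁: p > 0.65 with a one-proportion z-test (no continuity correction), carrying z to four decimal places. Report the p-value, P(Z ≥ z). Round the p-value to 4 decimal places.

p-value = 0.1507

p̂ = 297/441 = 0.67347.
Under H₀, SE = √(p₀(1−p₀)/n) = √(0.65·0.35/441) = √0.000515873 = 0.022713.
Test statistic (full precision, shown to 4 dp): z = (297/441 − 0.65)/SE₀ ≈ 1.0333.
p-value = P(Z ≥ z) with z = 1.0333 → 0.1507.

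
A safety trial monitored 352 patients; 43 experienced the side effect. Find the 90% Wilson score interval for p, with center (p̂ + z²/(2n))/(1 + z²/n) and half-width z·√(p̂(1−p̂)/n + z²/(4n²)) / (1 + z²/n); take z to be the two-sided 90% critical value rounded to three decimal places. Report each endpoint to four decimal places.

p̂ = 43/352 = 0.12216; z = 1.645, so z² = 2.706025.
Denominator 1 + z²/n = 1 + 2.706025/352 = 1.007688.
Center = (0.12216 + 0.003844)/1.007688 = 0.12504.
Radicand: p̂(1−p̂)/n + z²/(4n²) = 0.000304648 + 0.000005460 = 0.000310108.
Half-width = 1.645·√0.000310108/1.007688 = 0.02875.
So the interval runs from 0.0963 to 0.1538.

(0.0963, 0.1538)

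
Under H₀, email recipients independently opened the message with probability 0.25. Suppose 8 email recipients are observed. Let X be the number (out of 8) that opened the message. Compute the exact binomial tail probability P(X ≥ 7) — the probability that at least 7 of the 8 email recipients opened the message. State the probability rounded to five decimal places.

P = 0.00038

X is binomial with n = 8 and p = 0.25.
P(X ≥ 7) = C(8,7)·0.25^7·0.75^1 + C(8,8)·0.25^8·0.75^0.
= 0.000366 + 0.000015 = 0.00038.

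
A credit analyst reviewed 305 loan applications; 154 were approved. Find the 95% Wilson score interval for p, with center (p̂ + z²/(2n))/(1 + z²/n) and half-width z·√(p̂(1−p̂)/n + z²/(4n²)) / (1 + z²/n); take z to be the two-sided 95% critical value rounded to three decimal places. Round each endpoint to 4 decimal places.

(0.4491, 0.5606)

Here p̂ = 154/305 = 0.50492 and z = 1.960 (z² = 3.841600).
Denominator 1 + z²/n = 1 + 3.841600/305 = 1.012595.
Adjusted center: (0.50492 + z²/(2n))/1.012595 = 0.50486.
Radicand: p̂(1−p̂)/n + z²/(4n²) = 0.000819593 + 0.000010324 = 0.000829917.
Half-width = 1.960·√0.000829917/1.012595 = 0.05576.
CI: 0.50486 ± 0.05576 = (0.4491, 0.5606).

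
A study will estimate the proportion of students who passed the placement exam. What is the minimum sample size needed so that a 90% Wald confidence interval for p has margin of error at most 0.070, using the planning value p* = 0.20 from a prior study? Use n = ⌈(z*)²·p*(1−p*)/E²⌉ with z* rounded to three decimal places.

n = 89

The 90% critical value is z* = 1.645.
p*(1−p*) = 0.20·0.80 = 0.1600.
Required n before rounding: 2.706025 × 0.1600 / 0.070² = 88.360.
Rounding up, n = 89.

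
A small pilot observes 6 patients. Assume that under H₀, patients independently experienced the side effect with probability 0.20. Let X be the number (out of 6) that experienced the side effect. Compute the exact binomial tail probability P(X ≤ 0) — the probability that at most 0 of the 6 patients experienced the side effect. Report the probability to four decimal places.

X ~ Binomial(n=6, p=0.20).
P(X ≤ 0) = C(6,0)·0.20^0·0.80^6.
= 0.262144 = 0.2621.

P = 0.2621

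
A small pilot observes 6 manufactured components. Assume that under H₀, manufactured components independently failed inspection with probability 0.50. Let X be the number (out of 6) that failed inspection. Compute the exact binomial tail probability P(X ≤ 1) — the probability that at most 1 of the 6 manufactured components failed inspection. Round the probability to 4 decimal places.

X ~ Binomial(n=6, p=0.50).
P(X ≤ 1) = C(6,0)·0.50^0·0.50^6 + C(6,1)·0.50^1·0.50^5.
= 0.015625 + 0.093750 = 0.1094.

P = 0.1094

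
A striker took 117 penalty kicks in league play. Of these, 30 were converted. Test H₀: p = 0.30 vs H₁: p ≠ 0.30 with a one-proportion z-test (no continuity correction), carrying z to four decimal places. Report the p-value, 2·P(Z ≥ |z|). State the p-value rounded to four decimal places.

p-value = 0.3035

p̂ = 30/117 = 0.25641.
Under H₀, SE = √(p₀(1−p₀)/n) = √(0.30·0.70/117) = √0.001794872 = 0.042366.
Test statistic (full precision, shown to 4 dp): z = (30/117 − 0.30)/SE₀ ≈ -1.0289.
p-value = 2·P(Z ≥ |z|) with z = -1.0289 → 0.3035.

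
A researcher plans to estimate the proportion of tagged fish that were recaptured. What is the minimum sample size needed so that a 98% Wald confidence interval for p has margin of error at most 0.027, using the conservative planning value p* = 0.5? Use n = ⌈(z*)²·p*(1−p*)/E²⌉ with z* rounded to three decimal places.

z* = 2.326 at the 98% level.
p*(1−p*) = 0.2500.
(z*)²·p*(1−p*)/E² = 5.410276·0.2500/0.000729 = 1855.376.
⌈1855.376⌉ = 1856.

n = 1856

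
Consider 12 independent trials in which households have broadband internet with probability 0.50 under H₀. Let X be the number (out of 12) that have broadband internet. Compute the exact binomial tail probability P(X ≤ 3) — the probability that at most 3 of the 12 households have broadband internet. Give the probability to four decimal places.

P = 0.0730

X ~ Binomial(n=12, p=0.50).
P(X ≤ 3) = C(12,0)·0.50^0·0.50^12 + C(12,1)·0.50^1·0.50^11 + C(12,2)·0.50^2·0.50^10 + C(12,3)·0.50^3·0.50^9.
= 0.000244 + 0.002930 + 0.016113 + 0.053711 = 0.0730.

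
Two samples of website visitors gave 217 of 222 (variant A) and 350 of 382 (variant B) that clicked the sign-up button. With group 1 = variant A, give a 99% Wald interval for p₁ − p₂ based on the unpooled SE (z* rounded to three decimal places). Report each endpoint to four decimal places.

(0.0166, 0.1059)

p̂₁ = 217/222 = 0.97748, p̂₂ = 350/382 = 0.91623; p̂₁ − p̂₂ = 0.06125.
SE = √(0.000099168 + 0.000200922) = √0.000300090 = 0.017323.
The 99% critical value is z* = 2.576. Margin of error = 0.04462.
Interval: 0.06125 ± 0.04462 → (0.0166, 0.1059).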